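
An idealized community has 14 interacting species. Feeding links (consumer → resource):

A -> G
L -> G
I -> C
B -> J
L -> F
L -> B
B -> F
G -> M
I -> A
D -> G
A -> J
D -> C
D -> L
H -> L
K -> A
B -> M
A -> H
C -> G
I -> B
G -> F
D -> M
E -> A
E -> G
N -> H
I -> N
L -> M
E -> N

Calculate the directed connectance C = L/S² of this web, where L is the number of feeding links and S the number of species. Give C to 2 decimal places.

The web has S = 14 species and L = 27 feeding links.
C = L / S² = 27 / 196 = 0.1378 ≈ 0.14.

C = 0.14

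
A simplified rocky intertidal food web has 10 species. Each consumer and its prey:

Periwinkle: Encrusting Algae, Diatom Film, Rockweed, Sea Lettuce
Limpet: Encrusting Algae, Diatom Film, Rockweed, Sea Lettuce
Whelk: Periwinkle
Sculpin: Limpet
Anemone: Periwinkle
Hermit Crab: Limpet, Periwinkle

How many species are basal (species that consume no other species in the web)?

4

Basal species (no prey listed): Encrusting Algae, Diatom Film, Rockweed, Sea Lettuce.
Count: 4.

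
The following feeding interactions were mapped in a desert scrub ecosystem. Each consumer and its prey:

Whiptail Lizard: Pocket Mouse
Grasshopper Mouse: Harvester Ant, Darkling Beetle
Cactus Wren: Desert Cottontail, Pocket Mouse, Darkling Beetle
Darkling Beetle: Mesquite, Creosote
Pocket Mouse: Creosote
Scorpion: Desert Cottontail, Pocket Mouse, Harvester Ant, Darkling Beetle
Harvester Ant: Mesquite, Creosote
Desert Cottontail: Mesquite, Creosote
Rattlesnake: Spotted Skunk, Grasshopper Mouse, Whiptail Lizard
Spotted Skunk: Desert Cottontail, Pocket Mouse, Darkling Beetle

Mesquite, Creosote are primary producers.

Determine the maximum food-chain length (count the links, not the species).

One longest chain: Mesquite → Harvester Ant → Grasshopper Mouse → Rattlesnake.
It has 4 species and 3 links.

3 links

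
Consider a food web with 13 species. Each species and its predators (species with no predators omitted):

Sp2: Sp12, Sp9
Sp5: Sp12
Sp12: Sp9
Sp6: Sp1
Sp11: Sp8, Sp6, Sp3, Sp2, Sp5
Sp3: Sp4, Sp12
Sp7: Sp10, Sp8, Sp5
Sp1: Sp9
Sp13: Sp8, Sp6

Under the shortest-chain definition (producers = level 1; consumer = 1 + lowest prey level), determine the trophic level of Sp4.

Sp11 is a producer → level 1.
Sp3 eats Sp11 → level 2.
Sp4 eats Sp3 → level 3.
No prey of Sp4 is below level 2, so 3 is the minimum.

Trophic level 3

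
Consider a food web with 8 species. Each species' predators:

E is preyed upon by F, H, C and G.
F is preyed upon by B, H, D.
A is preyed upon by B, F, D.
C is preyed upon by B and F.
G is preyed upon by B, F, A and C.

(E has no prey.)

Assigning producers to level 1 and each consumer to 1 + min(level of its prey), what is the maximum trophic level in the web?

3

Producers (level 1): E.
Following each consumer down to its lowest-level prey: E → G → B (levels 1 through 3).
All prey of B (G 2, C 2, F 2, A 3) are at level 2 or above, so B is at level 1 + 2 = 3.
Every consumer has at least one prey at level 2 or below, so none exceeds level 3.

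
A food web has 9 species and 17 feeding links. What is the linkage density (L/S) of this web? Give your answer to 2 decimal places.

L/S = 1.89

There are L = 17 links among S = 9 species.
L/S = 17/9 = 1.8889 ≈ 1.89.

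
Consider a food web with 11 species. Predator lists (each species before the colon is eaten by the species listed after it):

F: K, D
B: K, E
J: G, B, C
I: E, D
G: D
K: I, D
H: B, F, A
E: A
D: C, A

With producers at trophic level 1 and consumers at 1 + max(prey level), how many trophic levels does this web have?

Producers (level 1): J, H.
J → B → K → I → D → A gives A level 6.
No species has a prey at level 6, so no species reaches level 7.

6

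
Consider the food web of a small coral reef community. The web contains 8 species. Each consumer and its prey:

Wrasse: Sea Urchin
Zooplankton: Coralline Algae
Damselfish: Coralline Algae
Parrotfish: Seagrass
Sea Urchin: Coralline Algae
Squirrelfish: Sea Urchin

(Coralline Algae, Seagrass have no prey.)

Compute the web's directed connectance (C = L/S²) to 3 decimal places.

The web has S = 8 species and L = 6 feeding links.
C = L / S² = 6 / 64 = 0.0938 ≈ 0.094.

C = 0.094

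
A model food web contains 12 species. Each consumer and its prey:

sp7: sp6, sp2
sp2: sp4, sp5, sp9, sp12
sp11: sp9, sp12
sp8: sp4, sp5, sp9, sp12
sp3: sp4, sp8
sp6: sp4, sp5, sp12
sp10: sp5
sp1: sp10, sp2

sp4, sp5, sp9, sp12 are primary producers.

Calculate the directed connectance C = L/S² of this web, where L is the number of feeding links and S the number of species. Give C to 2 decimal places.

C = 0.14

The web has S = 12 species and L = 20 feeding links.
C = L / S² = 20 / 144 = 0.1389 ≈ 0.14.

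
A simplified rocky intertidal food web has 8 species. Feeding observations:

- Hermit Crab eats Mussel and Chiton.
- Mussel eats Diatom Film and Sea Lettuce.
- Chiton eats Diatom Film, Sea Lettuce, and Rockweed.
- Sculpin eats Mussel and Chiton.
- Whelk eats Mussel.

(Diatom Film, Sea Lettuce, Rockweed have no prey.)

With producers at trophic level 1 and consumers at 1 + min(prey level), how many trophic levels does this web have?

3

Producers (level 1): Diatom Film, Sea Lettuce, Rockweed.
Following each consumer down to its lowest-level prey: Diatom Film → Mussel → Whelk (levels 1 through 3).
All prey of Whelk (Mussel 2) are at level 2 or above, so Whelk is at level 1 + 2 = 3.
Every consumer has at least one prey at level 2 or below, so none exceeds level 3.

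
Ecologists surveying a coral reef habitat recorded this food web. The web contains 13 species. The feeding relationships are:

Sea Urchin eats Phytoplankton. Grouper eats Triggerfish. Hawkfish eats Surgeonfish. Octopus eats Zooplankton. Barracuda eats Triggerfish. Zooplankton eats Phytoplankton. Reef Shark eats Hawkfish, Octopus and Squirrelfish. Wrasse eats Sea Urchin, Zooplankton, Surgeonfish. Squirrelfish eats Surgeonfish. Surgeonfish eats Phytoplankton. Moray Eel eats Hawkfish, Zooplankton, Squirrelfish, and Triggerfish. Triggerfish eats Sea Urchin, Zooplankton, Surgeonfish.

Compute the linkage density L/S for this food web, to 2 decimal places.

L/S = 1.62

There are L = 21 links among S = 13 species.
L/S = 21/13 = 1.6154 ≈ 1.62.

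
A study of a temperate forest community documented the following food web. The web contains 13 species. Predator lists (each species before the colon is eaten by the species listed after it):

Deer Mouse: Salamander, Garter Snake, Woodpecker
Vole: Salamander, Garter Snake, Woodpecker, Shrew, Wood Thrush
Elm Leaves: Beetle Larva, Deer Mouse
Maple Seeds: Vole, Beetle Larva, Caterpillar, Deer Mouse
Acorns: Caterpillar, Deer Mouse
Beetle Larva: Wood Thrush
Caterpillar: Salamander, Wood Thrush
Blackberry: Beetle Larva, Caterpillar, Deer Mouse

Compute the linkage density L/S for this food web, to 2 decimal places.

There are L = 22 links among S = 13 species.
L/S = 22/13 = 1.6923 ≈ 1.69.

L/S = 1.69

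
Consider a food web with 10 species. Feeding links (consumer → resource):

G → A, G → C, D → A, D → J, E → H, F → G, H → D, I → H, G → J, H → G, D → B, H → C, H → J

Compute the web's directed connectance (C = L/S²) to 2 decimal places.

The web has S = 10 species and L = 13 feeding links.
C = L / S² = 13 / 100 = 0.1300 ≈ 0.13.

C = 0.13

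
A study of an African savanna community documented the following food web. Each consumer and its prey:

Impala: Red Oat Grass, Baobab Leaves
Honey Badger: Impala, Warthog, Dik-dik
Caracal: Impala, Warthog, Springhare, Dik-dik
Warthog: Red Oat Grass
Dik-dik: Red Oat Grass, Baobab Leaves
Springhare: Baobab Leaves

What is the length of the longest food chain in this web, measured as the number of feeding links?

2 links

One longest chain: Red Oat Grass → Impala → Caracal.
It has 3 species and 2 links.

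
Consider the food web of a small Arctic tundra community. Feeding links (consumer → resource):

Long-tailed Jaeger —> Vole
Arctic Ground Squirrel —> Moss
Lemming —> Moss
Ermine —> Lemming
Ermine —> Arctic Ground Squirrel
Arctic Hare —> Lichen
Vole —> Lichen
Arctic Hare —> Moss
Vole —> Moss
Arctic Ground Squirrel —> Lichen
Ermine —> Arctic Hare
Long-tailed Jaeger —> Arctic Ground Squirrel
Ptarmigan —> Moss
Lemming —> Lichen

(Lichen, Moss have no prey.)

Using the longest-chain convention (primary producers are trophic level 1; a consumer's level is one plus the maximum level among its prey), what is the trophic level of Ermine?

Lichen is a producer → level 1.
Arctic Ground Squirrel eats Lichen (level 1); other prey at levels: Moss 1 → level 2.
Ermine eats Arctic Ground Squirrel (level 2); other prey at levels: Lemming 2, Arctic Hare 2 → level 3.

Trophic level 3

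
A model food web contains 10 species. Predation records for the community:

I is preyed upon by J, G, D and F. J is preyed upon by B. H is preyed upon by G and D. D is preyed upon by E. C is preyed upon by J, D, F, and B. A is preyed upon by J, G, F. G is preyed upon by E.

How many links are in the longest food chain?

One longest chain: C → D → E.
It has 3 species and 2 links.

2 links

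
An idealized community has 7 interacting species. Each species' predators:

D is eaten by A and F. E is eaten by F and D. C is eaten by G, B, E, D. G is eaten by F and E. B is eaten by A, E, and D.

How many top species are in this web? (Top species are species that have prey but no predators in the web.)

Top species (has prey, but nothing eats it): F, A.
Count: 2.

2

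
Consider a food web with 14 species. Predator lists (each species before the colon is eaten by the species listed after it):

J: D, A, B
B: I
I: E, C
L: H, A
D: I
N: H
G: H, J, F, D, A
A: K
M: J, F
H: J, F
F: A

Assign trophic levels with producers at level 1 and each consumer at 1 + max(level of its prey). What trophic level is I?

L is a producer → level 1.
H eats L (level 1); other prey at levels: G 1, N 1 → level 2.
J eats H (level 2); other prey at levels: G 1, M 1 → level 3.
B eats J → level 4.
I eats B (level 4); other prey at levels: D 4 → level 5.

Trophic level 5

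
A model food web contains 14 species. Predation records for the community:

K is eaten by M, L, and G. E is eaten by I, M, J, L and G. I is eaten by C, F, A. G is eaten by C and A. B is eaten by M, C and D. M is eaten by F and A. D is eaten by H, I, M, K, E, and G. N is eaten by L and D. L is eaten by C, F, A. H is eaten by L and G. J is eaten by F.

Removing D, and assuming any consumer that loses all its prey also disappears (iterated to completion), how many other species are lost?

6

Remove D.
Round 1: K (all prey gone), H (all prey gone), E (all prey gone) → extinct.
Round 2: J (all prey gone), G (all prey gone), I (all prey gone) → extinct.
No further losses. Total secondary extinctions: 6.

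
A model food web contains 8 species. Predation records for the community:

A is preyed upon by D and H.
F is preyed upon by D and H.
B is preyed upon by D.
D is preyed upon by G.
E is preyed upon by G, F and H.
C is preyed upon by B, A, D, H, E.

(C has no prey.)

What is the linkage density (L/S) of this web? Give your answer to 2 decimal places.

L/S = 1.75

There are L = 14 links among S = 8 species.
L/S = 14/8 = 1.7500 ≈ 1.75.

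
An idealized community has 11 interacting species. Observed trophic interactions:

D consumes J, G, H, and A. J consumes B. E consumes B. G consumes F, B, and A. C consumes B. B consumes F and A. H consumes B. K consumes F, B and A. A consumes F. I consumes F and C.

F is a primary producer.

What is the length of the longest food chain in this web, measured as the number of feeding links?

One longest chain: F → A → B → J → D.
It has 5 species and 4 links.

4 links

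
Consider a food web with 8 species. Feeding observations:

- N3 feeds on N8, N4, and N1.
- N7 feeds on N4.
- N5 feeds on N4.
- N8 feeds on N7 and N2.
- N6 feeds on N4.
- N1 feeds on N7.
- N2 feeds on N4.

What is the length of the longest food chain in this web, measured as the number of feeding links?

One longest chain: N4 → N7 → N1 → N3.
It has 4 species and 3 links.

3 links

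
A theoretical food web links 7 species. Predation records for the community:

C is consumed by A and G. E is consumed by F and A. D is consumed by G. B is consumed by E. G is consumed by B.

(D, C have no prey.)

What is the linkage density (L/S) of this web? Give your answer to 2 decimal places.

L/S = 1.00

There are L = 7 links among S = 7 species.
L/S = 7/7 = 1.0000 ≈ 1.00.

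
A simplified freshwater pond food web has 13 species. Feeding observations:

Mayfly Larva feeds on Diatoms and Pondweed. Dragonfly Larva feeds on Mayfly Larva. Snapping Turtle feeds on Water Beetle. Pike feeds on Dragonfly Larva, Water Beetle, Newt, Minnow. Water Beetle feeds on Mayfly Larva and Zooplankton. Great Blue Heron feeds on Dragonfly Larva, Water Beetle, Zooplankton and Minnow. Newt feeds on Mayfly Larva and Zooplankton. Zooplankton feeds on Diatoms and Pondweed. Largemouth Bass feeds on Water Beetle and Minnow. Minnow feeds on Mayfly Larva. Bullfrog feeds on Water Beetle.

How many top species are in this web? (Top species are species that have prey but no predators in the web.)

5

Top species (has prey, but nothing eats it): Bullfrog, Snapping Turtle, Pike, Largemouth Bass, Great Blue Heron.
Count: 5.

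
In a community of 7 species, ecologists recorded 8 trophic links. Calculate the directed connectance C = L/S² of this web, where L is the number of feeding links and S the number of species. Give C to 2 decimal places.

C = 0.16

The web has S = 7 species and L = 8 feeding links.
C = L / S² = 8 / 49 = 0.1633 ≈ 0.16.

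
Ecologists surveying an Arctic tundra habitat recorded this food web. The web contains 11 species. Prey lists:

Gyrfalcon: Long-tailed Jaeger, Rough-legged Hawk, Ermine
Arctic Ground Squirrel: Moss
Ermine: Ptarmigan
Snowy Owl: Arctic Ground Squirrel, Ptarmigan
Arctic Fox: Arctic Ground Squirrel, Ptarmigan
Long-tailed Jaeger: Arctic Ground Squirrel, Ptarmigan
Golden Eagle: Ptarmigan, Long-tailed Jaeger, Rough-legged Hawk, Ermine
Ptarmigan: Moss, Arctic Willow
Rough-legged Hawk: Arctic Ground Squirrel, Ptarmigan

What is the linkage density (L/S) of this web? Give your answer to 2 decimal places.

L/S = 1.73

There are L = 19 links among S = 11 species.
L/S = 19/11 = 1.7273 ≈ 1.73.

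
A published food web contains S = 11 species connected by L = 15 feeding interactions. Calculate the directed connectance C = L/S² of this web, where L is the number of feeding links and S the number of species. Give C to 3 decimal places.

The web has S = 11 species and L = 15 feeding links.
C = L / S² = 15 / 121 = 0.1240 ≈ 0.124.

C = 0.124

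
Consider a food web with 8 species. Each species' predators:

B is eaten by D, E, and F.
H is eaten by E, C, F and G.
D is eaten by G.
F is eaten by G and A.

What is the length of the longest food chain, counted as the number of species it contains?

One longest chain: B → F → A.
It has 3 species and 2 links.

3 species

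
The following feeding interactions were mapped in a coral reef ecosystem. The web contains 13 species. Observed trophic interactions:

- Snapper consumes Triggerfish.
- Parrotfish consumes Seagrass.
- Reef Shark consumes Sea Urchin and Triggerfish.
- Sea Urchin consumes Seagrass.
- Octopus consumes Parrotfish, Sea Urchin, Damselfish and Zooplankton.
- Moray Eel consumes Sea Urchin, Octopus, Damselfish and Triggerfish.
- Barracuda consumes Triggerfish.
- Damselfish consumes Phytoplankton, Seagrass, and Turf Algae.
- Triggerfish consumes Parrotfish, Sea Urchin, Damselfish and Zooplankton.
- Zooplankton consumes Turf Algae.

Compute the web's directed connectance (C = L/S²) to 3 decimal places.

C = 0.130

The web has S = 13 species and L = 22 feeding links.
C = L / S² = 22 / 169 = 0.1302 ≈ 0.130.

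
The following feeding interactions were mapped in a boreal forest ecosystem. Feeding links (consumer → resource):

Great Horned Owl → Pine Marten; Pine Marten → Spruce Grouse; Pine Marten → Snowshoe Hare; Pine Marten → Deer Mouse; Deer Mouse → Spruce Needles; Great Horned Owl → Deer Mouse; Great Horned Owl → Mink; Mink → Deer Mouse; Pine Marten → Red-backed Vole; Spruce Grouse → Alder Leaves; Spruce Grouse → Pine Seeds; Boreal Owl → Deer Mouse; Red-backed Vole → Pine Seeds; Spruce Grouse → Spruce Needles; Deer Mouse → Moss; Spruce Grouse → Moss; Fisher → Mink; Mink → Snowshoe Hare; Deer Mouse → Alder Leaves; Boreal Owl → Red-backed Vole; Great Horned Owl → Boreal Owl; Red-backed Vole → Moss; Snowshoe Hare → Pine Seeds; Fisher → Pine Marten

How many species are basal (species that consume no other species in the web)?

Basal species (no prey listed): Spruce Needles, Pine Seeds, Alder Leaves, Moss.
Count: 4.

4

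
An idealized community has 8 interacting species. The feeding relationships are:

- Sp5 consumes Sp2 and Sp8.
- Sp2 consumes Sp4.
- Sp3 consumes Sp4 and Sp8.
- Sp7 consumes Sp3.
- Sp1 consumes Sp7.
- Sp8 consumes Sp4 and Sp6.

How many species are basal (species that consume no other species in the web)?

2

Basal species (no prey listed): Sp6, Sp4.
Count: 2.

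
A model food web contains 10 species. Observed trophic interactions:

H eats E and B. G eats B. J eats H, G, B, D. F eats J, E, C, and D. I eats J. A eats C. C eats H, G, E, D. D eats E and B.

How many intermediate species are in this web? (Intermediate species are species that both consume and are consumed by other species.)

Intermediate species (has both prey and predators): G, H, D, C, J.
Count: 5.

5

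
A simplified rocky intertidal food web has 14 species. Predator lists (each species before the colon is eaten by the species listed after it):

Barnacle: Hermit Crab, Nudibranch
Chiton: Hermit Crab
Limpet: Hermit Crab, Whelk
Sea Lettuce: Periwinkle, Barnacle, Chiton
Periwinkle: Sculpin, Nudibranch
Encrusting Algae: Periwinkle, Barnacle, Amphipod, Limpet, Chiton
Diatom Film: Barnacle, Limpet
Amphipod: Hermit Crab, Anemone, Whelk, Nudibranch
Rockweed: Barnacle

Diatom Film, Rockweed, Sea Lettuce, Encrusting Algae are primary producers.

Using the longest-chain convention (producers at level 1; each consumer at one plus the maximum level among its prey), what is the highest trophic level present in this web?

3

Producers (level 1): Diatom Film, Rockweed, Sea Lettuce, Encrusting Algae.
Sea Lettuce → Chiton → Hermit Crab gives Hermit Crab level 3.
No species has a prey at level 3, so no species reaches level 4.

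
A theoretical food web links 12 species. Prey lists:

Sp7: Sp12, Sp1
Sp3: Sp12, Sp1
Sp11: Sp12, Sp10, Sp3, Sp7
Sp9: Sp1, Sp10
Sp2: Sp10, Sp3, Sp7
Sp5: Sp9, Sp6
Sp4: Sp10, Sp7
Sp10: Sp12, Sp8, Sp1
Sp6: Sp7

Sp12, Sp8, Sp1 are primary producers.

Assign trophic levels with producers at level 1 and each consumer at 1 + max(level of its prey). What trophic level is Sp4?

Sp12 is a producer → level 1.
Sp10 eats Sp12 (level 1); other prey at levels: Sp8 1, Sp1 1 → level 2.
Sp4 eats Sp10 (level 2); other prey at levels: Sp7 2 → level 3.

Trophic level 3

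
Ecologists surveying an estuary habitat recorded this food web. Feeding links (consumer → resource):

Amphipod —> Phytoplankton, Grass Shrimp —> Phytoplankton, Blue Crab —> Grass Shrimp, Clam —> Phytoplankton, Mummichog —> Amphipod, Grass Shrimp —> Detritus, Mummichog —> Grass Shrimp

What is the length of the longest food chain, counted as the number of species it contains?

3 species

One longest chain: Detritus → Grass Shrimp → Blue Crab.
It has 3 species and 2 links.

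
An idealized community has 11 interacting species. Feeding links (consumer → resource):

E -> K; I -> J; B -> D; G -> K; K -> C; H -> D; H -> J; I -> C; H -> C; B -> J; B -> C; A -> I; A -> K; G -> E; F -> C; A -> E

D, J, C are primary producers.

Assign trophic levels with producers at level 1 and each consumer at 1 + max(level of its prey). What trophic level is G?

C is a producer → level 1.
K eats C → level 2.
E eats K → level 3.
G eats E (level 3); other prey at levels: K 2 → level 4.

Trophic level 4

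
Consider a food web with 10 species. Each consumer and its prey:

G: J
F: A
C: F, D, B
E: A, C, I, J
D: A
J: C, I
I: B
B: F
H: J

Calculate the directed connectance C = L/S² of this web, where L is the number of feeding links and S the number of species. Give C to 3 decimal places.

C = 0.150

The web has S = 10 species and L = 15 feeding links.
C = L / S² = 15 / 100 = 0.1500 ≈ 0.150.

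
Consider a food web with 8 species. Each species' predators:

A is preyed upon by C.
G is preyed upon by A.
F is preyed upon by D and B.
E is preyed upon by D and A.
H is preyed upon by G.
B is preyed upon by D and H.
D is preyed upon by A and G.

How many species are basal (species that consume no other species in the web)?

2

Basal species (no prey listed): E, F.
Count: 2.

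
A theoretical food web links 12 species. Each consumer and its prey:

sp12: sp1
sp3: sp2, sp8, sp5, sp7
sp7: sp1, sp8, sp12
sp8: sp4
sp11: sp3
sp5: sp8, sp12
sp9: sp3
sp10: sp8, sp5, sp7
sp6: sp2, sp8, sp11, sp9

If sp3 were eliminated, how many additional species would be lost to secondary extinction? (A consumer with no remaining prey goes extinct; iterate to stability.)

Remove sp3.
Round 1: sp11 (all prey gone), sp9 (all prey gone) → extinct.
No further losses. Total secondary extinctions: 2.

2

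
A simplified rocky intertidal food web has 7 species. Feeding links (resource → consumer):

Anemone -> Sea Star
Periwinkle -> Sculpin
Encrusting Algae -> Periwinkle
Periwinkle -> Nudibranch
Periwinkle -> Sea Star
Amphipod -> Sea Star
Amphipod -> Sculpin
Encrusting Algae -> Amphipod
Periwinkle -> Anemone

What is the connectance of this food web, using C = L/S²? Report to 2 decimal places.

The web has S = 7 species and L = 9 feeding links.
C = L / S² = 9 / 49 = 0.1837 ≈ 0.18.

C = 0.18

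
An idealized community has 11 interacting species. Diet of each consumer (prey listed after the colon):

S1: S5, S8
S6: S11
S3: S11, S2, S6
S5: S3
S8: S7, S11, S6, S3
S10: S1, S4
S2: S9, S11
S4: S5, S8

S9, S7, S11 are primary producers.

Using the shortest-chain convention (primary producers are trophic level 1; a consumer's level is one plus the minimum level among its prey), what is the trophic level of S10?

S7 is a producer → level 1.
S8 eats S7 → level 2.
S1 eats S8 → level 3.
S10 eats S1 → level 4.
No prey of S10 is below level 3, so 4 is the minimum.

Trophic level 4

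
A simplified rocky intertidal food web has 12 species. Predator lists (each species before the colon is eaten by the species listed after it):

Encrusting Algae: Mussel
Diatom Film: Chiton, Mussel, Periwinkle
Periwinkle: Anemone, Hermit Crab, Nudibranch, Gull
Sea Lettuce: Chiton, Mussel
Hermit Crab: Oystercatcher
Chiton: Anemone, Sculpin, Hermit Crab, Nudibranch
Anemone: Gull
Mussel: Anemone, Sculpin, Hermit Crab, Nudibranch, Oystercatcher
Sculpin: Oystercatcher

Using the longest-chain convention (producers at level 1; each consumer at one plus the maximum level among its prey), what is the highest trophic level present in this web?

4

Producers (level 1): Diatom Film, Sea Lettuce, Encrusting Algae.
Diatom Film → Chiton → Anemone → Gull gives Gull level 4.
No species has a prey at level 4, so no species reaches level 5.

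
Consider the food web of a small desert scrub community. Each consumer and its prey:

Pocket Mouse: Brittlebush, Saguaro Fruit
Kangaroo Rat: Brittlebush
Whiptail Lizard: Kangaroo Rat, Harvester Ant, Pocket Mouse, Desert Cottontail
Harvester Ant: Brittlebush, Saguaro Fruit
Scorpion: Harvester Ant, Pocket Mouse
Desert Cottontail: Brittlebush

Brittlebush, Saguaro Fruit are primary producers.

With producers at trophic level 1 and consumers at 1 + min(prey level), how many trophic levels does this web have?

3

Producers (level 1): Brittlebush, Saguaro Fruit.
Following each consumer down to its lowest-level prey: Brittlebush → Kangaroo Rat → Whiptail Lizard (levels 1 through 3).
All prey of Whiptail Lizard (Kangaroo Rat 2, Harvester Ant 2, Pocket Mouse 2, Desert Cottontail 2) are at level 2 or above, so Whiptail Lizard is at level 1 + 2 = 3.
Every consumer has at least one prey at level 2 or below, so none exceeds level 3.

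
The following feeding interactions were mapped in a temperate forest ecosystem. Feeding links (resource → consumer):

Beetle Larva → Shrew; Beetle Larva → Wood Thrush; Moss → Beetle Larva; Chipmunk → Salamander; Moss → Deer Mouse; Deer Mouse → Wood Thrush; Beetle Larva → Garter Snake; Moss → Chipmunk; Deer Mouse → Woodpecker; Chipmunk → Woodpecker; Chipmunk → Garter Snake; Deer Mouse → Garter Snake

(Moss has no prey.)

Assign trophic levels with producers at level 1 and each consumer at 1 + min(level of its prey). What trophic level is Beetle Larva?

Trophic level 2

Moss is a producer → level 1.
Beetle Larva eats Moss → level 2.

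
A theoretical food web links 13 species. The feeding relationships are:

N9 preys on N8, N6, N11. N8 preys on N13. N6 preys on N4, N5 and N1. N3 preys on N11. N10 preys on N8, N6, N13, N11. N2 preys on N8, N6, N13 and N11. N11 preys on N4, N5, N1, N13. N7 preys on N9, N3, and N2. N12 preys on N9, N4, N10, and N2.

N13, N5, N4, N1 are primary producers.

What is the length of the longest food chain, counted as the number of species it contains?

4 species

One longest chain: N13 → N11 → N3 → N7.
It has 4 species and 3 links.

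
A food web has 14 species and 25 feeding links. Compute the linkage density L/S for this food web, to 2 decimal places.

There are L = 25 links among S = 14 species.
L/S = 25/14 = 1.7857 ≈ 1.79.

L/S = 1.79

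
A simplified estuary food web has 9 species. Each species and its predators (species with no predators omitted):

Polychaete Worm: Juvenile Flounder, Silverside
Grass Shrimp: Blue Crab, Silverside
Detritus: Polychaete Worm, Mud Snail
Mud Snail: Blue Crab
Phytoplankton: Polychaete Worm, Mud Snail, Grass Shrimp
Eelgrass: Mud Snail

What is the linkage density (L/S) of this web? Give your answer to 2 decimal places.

There are L = 11 links among S = 9 species.
L/S = 11/9 = 1.2222 ≈ 1.22.

L/S = 1.22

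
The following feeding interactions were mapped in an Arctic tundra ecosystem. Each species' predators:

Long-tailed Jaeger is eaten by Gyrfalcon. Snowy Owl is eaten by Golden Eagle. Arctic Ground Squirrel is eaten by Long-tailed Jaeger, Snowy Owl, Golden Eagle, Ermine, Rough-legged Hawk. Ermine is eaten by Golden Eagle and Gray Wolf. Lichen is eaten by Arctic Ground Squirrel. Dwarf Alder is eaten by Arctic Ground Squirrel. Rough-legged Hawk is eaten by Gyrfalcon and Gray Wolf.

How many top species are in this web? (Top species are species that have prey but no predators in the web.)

3

Top species (has prey, but nothing eats it): Golden Eagle, Gyrfalcon, Gray Wolf.
Count: 3.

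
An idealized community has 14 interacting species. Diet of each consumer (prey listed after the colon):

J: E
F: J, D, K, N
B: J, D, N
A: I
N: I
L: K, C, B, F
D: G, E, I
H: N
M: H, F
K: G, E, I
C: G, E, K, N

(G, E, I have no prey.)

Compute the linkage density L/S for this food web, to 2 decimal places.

There are L = 27 links among S = 14 species.
L/S = 27/14 = 1.9286 ≈ 1.93.

L/S = 1.93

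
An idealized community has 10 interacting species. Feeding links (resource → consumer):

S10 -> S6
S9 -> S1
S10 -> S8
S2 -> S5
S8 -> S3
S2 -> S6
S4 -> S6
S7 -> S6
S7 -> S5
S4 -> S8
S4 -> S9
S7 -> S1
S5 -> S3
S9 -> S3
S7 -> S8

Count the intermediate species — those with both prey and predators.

3

Intermediate species (has both prey and predators): S9, S8, S5.
Count: 3.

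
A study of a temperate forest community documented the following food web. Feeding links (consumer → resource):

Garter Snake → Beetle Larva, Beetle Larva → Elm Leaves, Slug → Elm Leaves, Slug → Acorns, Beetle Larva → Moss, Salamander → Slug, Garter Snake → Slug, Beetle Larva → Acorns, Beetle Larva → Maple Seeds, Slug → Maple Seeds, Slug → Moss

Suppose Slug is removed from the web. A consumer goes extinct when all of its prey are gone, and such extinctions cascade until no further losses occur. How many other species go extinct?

1

Remove Slug.
Round 1: Salamander (all prey gone) → extinct.
No further losses. Total secondary extinctions: 1.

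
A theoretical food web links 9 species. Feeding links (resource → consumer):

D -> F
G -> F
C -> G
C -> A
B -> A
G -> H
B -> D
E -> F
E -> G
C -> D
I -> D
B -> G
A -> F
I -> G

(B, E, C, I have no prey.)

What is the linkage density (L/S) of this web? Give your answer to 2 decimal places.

L/S = 1.56

There are L = 14 links among S = 9 species.
L/S = 14/9 = 1.5556 ≈ 1.56.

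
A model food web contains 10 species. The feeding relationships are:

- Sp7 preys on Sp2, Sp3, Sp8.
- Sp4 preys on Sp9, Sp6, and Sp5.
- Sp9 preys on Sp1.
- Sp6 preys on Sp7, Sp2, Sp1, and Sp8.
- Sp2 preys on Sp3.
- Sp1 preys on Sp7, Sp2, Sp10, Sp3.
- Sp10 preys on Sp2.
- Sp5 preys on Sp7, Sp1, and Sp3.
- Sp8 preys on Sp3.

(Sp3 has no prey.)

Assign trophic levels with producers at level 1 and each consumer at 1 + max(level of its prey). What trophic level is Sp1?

Sp3 is a producer → level 1.
Sp2 eats Sp3 → level 2.
Sp10 eats Sp2 → level 3.
Sp1 eats Sp10 (level 3); other prey at levels: Sp3 1, Sp2 2, Sp7 3 → level 4.

Trophic level 4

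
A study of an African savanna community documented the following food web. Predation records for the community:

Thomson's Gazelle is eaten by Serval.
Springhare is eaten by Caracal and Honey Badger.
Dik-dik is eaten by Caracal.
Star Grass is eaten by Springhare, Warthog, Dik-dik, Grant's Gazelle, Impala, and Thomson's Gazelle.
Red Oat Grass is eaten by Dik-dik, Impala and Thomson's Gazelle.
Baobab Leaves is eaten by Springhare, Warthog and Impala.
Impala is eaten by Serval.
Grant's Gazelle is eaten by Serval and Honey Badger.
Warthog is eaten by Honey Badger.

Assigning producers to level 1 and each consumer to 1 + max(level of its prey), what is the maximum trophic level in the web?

Producers (level 1): Star Grass, Baobab Leaves, Red Oat Grass.
Star Grass → Grant's Gazelle → Serval gives Serval level 3.
No species has a prey at level 3, so no species reaches level 4.

3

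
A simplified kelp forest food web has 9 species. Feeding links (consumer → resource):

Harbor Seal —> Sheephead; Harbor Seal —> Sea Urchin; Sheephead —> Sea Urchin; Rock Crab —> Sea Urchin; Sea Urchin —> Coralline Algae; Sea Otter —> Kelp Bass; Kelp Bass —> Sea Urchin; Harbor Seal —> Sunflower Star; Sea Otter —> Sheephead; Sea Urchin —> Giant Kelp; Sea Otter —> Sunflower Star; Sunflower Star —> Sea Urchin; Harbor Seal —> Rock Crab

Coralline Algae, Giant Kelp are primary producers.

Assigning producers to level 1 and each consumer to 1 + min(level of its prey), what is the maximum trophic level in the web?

Producers (level 1): Coralline Algae, Giant Kelp.
Following each consumer down to its lowest-level prey: Coralline Algae → Sea Urchin → Sheephead → Sea Otter (levels 1 through 4).
All prey of Sea Otter (Sheephead 3, Kelp Bass 3, Sunflower Star 3) are at level 3 or above, so Sea Otter is at level 1 + 3 = 4.
Every consumer has at least one prey at level 3 or below, so none exceeds level 4.

4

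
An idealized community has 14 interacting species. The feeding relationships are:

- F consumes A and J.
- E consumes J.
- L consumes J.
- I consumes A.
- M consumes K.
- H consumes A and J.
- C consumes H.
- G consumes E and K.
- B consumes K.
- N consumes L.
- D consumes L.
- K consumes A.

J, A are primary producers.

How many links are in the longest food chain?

One longest chain: J → E → G.
It has 3 species and 2 links.

2 links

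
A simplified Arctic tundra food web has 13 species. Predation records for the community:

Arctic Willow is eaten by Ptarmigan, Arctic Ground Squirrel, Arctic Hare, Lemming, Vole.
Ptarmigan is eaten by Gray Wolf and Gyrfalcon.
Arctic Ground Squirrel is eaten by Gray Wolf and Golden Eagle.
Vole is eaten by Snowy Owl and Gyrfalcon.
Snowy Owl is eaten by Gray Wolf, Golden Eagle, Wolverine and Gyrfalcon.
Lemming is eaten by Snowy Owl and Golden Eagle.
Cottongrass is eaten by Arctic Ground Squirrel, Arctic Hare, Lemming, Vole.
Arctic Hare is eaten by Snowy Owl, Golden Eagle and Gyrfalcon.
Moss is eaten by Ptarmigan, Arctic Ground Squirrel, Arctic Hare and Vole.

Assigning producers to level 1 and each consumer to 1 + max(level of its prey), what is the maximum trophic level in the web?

Producers (level 1): Arctic Willow, Moss, Cottongrass.
Arctic Willow → Vole → Snowy Owl → Gyrfalcon gives Gyrfalcon level 4.
No species has a prey at level 4, so no species reaches level 5.

4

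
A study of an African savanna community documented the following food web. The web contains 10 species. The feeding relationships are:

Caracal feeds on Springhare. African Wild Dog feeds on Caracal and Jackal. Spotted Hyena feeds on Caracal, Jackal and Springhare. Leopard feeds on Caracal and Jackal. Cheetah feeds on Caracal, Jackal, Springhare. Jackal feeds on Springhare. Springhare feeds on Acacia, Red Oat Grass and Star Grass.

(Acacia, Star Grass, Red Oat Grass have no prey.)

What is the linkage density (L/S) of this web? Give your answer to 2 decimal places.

There are L = 15 links among S = 10 species.
L/S = 15/10 = 1.5000 ≈ 1.50.

L/S = 1.50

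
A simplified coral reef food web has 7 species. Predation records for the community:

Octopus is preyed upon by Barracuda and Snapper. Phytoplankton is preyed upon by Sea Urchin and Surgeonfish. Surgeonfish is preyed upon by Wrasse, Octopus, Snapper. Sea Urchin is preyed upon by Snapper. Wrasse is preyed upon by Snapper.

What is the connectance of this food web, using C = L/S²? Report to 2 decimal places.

C = 0.18

The web has S = 7 species and L = 9 feeding links.
C = L / S² = 9 / 49 = 0.1837 ≈ 0.18.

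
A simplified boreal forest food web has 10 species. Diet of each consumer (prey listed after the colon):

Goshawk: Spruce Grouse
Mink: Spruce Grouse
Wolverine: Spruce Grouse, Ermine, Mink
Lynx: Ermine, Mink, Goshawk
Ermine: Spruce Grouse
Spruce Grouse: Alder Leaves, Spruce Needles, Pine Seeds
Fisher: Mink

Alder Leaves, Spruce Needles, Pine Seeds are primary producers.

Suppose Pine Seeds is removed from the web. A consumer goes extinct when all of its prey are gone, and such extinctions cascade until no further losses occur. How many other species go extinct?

Remove Pine Seeds.
Every predator of it retains at least one other prey: Spruce Grouse still has Alder Leaves, Spruce Needles.
No consumer loses all prey, so no secondary extinctions occur.

0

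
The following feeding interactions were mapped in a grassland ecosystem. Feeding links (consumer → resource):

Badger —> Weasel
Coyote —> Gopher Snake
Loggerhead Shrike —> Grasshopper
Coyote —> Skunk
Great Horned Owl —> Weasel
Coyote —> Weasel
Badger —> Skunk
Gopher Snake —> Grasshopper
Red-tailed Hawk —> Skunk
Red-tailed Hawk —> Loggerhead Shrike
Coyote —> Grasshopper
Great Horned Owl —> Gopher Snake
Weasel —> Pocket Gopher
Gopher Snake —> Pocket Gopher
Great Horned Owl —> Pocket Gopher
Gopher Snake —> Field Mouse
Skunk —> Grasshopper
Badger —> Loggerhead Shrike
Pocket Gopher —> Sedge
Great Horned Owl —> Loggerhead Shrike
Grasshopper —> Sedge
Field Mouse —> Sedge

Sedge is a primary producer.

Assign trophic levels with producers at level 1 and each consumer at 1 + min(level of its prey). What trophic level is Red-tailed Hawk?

Sedge is a producer → level 1.
Grasshopper eats Sedge → level 2.
Loggerhead Shrike eats Grasshopper → level 3.
Red-tailed Hawk eats Loggerhead Shrike → level 4.
No prey of Red-tailed Hawk is below level 3, so 4 is the minimum.

Trophic level 4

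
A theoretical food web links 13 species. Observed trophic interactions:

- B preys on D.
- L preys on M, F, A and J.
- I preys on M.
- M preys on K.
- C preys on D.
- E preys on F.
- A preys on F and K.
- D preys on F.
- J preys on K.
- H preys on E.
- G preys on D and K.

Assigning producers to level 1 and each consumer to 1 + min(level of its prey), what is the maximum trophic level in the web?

3

Producers (level 1): K, F.
Following each consumer down to its lowest-level prey: K → M → I (levels 1 through 3).
All prey of I (M 2) are at level 2 or above, so I is at level 1 + 2 = 3.
Every consumer has at least one prey at level 2 or below, so none exceeds level 3.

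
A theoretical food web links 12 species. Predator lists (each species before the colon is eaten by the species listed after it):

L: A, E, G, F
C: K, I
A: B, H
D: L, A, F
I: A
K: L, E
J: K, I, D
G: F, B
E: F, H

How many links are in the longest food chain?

One longest chain: C → K → L → G → F.
It has 5 species and 4 links.

4 links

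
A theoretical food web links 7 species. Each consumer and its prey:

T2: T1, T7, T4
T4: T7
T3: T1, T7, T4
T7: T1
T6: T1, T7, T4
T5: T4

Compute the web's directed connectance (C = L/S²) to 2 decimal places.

The web has S = 7 species and L = 12 feeding links.
C = L / S² = 12 / 49 = 0.2449 ≈ 0.24.

C = 0.24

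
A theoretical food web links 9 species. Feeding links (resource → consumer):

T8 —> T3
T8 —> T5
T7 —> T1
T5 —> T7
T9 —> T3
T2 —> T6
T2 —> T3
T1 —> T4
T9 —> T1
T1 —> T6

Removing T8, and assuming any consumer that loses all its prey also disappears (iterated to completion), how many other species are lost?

Remove T8.
Round 1: T5 (all prey gone) → extinct.
Round 2: T7 (all prey gone) → extinct.
No further losses. Total secondary extinctions: 2.

2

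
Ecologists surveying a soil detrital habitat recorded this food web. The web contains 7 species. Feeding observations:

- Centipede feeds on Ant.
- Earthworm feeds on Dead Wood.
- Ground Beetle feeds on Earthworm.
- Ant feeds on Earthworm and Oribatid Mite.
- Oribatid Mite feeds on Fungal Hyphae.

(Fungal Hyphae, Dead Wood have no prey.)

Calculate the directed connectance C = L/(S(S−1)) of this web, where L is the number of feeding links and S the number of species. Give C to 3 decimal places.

C = 0.143

The web has S = 7 species and L = 6 feeding links.
C = L / (S(S−1)) = 6 / 42 = 0.1429 ≈ 0.143.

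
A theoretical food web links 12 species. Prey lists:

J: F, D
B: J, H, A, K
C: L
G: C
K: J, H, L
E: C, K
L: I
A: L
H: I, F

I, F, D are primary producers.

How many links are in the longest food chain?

One longest chain: I → L → C → G.
It has 4 species and 3 links.

3 links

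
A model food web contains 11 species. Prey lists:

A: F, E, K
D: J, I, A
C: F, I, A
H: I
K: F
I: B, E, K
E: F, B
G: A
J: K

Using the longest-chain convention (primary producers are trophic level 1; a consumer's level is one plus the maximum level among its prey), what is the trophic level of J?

Trophic level 3

F is a producer → level 1.
K eats F → level 2.
J eats K → level 3.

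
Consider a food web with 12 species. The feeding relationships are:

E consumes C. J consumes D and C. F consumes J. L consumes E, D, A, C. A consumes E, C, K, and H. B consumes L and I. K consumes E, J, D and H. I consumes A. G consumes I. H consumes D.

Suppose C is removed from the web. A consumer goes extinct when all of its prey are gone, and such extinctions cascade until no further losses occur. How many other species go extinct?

1

Remove C.
Round 1: E (all prey gone) → extinct.
No further losses. Total secondary extinctions: 1.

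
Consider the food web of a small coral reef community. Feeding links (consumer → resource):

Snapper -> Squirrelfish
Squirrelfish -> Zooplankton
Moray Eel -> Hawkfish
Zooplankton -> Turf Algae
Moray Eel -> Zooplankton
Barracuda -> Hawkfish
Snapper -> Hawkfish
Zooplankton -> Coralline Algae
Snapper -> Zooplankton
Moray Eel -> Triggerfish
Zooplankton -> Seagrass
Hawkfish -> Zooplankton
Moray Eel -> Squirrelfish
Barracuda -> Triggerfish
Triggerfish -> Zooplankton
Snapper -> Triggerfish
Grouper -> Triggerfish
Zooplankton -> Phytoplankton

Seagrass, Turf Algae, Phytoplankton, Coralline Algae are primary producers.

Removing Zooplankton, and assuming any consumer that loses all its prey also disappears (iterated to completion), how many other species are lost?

Remove Zooplankton.
Round 1: Triggerfish (all prey gone), Squirrelfish (all prey gone), Hawkfish (all prey gone) → extinct.
Round 2: Snapper (all prey gone), Barracuda (all prey gone), Grouper (all prey gone), Moray Eel (all prey gone) → extinct.
No further losses. Total secondary extinctions: 7.

7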